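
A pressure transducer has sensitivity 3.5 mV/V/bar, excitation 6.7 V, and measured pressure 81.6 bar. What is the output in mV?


Output = sensitivity * Vex * P.
Vout = 3.5 * 6.7 * 81.6
Vout = 23.45 * 81.6
Vout = 1913.52 mV

1913.52 mV


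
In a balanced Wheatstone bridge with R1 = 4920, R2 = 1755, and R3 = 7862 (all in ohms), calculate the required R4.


At balance: R1*R4 = R2*R3, so R4 = R2*R3/R1.
R4 = 1755 * 7862 / 4920
R4 = 13797810 / 4920
R4 = 2804.43 ohm

2804.43 ohm


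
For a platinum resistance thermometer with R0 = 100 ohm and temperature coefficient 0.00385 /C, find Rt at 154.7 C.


The RTD equation: Rt = R0 * (1 + alpha * T).
Rt = 100 * (1 + 0.00385 * 154.7)
Rt = 100 * (1 + 0.595595)
Rt = 100 * 1.595595
Rt = 159.559 ohm

159.559 ohm


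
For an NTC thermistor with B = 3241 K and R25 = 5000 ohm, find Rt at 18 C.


NTC thermistor equation: Rt = R25 * exp(B * (1/T - 1/T25)).
T in Kelvin: 291.15 K, T25 = 298.15 K
1/T - 1/T25 = 1/291.15 - 1/298.15 = 8.064e-05
B * (1/T - 1/T25) = 3241 * 8.064e-05 = 0.2614
Rt = 5000 * exp(0.2614) = 6493.4 ohm

6493.4 ohm


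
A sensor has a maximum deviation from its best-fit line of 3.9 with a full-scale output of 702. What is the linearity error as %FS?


Linearity error = (max deviation / full scale) * 100%.
Linearity = (3.9 / 702) * 100
Linearity = 0.556 %FS

0.556 %FS


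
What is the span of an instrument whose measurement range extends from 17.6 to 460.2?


Span = upper range - lower range.
Span = 460.2 - (17.6)
Span = 442.6

442.6


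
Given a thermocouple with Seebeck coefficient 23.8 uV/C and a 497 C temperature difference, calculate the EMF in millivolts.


The thermocouple output V = sensitivity * dT.
V = 23.8 uV/C * 497 C
V = 11828.6 uV
V = 11.829 mV

11.829 mV


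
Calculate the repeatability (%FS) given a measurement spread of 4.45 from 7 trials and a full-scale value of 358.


Repeatability = (spread / full scale) * 100%.
R = (4.45 / 358) * 100
R = 1.243 %FS

1.243 %FS


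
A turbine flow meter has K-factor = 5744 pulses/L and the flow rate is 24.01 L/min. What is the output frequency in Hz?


Frequency = K * Q / 60 (converting L/min to L/s).
f = 5744 * 24.01 / 60
f = 137913.44 / 60
f = 2298.56 Hz

2298.56 Hz


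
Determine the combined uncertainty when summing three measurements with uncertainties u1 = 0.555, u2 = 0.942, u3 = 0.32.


For a sum of independent quantities, uc = sqrt(u1^2 + u2^2 + u3^2).
uc = sqrt(0.555^2 + 0.942^2 + 0.32^2)
uc = sqrt(0.308025 + 0.887364 + 0.1024)
uc = 1.1392

1.1392


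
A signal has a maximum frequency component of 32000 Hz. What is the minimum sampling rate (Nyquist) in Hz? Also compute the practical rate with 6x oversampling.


By Nyquist theorem, fs_min = 2 * fmax.
fs_min = 2 * 32000 = 64000 Hz
Practical rate = 6 * fs_min = 6 * 64000 = 384000 Hz

fs_min = 64000 Hz, fs_practical = 384000 Hz


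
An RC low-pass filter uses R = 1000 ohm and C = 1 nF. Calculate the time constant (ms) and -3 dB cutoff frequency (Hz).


Time constant: tau = R * C.
tau = 1000 * 1.00e-09 = 1e-06 s
tau = 0.001 ms
Cutoff frequency: fc = 1 / (2*pi*R*C).
fc = 1 / (2*pi*1e-06) = 159154.94 Hz

tau = 0.001 ms, fc = 159154.94 Hz


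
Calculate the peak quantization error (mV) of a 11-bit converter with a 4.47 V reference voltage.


The maximum quantization error is +/- LSB/2.
LSB = Vref / 2^n = 4.47 / 2048 = 0.00218262 V
Max error = LSB / 2 = 0.00218262 / 2 = 0.00109131 V
Max error = 1.0913 mV

1.0913 mV


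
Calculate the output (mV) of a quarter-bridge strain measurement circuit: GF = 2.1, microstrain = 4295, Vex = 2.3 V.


Quarter bridge output: Vout = (GF * epsilon * Vex) / 4.
Vout = (2.1 * 4295e-6 * 2.3) / 4
Vout = 0.02074485 / 4 V
Vout = 0.00518621 V = 5.1862 mV

5.1862 mV


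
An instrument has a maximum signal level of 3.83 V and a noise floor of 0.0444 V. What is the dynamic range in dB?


Dynamic range = 20 * log10(Vmax / Vnoise).
DR = 20 * log10(3.83 / 0.0444)
DR = 20 * log10(86.26)
DR = 38.72 dB

38.72 dB


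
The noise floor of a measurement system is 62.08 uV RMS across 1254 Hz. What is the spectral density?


Noise spectral density = Vrms / sqrt(BW).
NSD = 62.08 / sqrt(1254)
NSD = 62.08 / 35.4119
NSD = 1.7531 uV/sqrt(Hz)

1.7531 uV/sqrt(Hz)


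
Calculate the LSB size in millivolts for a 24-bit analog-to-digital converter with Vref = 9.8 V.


The resolution (LSB) of an ADC is Vref / 2^n.
LSB = 9.8 / 2^24
LSB = 9.8 / 16777216
LSB = 5.8e-07 V = 0.00058413 mV

0.00058413 mV


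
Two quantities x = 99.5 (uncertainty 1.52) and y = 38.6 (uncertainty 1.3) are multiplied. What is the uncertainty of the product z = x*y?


For a product z = x*y, the relative uncertainty is:
uz/z = sqrt((ux/x)^2 + (uy/y)^2)
Relative uncertainties: ux/x = 1.52/99.5 = 0.015276
uy/y = 1.3/38.6 = 0.033679
z = 99.5 * 38.6 = 3840.7
uz = 3840.7 * sqrt(0.015276^2 + 0.033679^2) = 142.035

142.035


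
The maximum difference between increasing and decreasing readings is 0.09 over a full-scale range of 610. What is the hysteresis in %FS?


Hysteresis = (max difference / full scale) * 100%.
H = (0.09 / 610) * 100
H = 0.015 %FS

0.015 %FS


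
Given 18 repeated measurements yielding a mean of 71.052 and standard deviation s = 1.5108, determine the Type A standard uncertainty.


The standard uncertainty for Type A evaluation is u = s / sqrt(n).
u = 1.5108 / sqrt(18)
u = 1.5108 / 4.2426
u = 0.3561

0.3561


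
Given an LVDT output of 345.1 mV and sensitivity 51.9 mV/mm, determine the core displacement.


Displacement = Vout / sensitivity.
d = 345.1 / 51.9
d = 6.649 mm

6.649 mm


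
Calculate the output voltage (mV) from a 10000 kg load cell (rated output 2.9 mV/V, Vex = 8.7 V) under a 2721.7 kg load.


Vout = rated_output * Vex * (load / capacity).
Vout = 2.9 * 8.7 * (2721.7 / 10000)
Vout = 2.9 * 8.7 * 0.27217
Vout = 6.867 mV

6.867 mV


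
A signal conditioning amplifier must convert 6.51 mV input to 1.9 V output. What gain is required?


Gain = Vout / Vin (converting to same units).
G = 1.9 V / 6.51 mV
G = 1900.0 mV / 6.51 mV
G = 291.86

291.86


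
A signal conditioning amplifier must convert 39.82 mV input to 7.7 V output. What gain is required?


Gain = Vout / Vin (converting to same units).
G = 7.7 V / 39.82 mV
G = 7700.0 mV / 39.82 mV
G = 193.37

193.37


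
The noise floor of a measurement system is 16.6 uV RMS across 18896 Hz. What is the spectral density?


Noise spectral density = Vrms / sqrt(BW).
NSD = 16.6 / sqrt(18896)
NSD = 16.6 / 137.4627
NSD = 0.1208 uV/sqrt(Hz)

0.1208 uV/sqrt(Hz)


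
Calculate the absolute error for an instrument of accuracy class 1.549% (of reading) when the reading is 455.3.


Absolute error = (accuracy% / 100) * reading.
Error = (1.549 / 100) * 455.3
Error = 0.01549 * 455.3
Error = 7.0526

7.0526


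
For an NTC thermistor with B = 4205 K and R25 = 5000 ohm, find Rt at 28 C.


NTC thermistor equation: Rt = R25 * exp(B * (1/T - 1/T25)).
T in Kelvin: 301.15 K, T25 = 298.15 K
1/T - 1/T25 = 1/301.15 - 1/298.15 = -3.341e-05
B * (1/T - 1/T25) = 4205 * -3.341e-05 = -0.1405
Rt = 5000 * exp(-0.1405) = 4344.6 ohm

4344.6 ohm


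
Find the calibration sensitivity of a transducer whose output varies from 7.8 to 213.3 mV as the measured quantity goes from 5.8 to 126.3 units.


Sensitivity = (y2 - y1) / (x2 - x1).
S = (213.3 - 7.8) / (126.3 - 5.8)
S = 205.5 / 120.5
S = 1.7054 mV/unit

1.7054 mV/unit


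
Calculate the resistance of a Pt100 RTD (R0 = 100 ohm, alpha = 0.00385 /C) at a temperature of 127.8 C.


The RTD equation: Rt = R0 * (1 + alpha * T).
Rt = 100 * (1 + 0.00385 * 127.8)
Rt = 100 * (1 + 0.49203)
Rt = 100 * 1.49203
Rt = 149.203 ohm

149.203 ohm


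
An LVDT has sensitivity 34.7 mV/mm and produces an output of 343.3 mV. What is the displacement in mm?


Displacement = Vout / sensitivity.
d = 343.3 / 34.7
d = 9.893 mm

9.893 mm


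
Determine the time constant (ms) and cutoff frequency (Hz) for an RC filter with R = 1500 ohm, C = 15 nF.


Time constant: tau = R * C.
tau = 1500 * 1.50e-08 = 2.25e-05 s
tau = 0.0225 ms
Cutoff frequency: fc = 1 / (2*pi*R*C).
fc = 1 / (2*pi*2.25e-05) = 7073.55 Hz

tau = 0.0225 ms, fc = 7073.55 Hz


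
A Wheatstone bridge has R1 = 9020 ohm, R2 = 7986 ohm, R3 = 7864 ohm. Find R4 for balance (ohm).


At balance: R1*R4 = R2*R3, so R4 = R2*R3/R1.
R4 = 7986 * 7864 / 9020
R4 = 62801904 / 9020
R4 = 6962.52 ohm

6962.52 ohm


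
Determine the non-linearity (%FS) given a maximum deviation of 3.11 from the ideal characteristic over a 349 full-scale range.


Linearity error = (max deviation / full scale) * 100%.
Linearity = (3.11 / 349) * 100
Linearity = 0.891 %FS

0.891 %FS


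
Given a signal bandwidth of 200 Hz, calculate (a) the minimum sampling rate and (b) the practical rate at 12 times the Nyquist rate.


By Nyquist theorem, fs_min = 2 * fmax.
fs_min = 2 * 200 = 400 Hz
Practical rate = 12 * fs_min = 12 * 400 = 4800 Hz

fs_min = 400 Hz, fs_practical = 4800 Hz


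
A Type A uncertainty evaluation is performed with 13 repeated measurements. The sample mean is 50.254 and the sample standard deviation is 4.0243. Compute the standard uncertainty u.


The standard uncertainty for Type A evaluation is u = s / sqrt(n).
u = 4.0243 / sqrt(13)
u = 4.0243 / 3.6056
u = 1.1161

1.1161


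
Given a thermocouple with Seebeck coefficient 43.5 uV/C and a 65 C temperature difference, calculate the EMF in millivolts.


The thermocouple output V = sensitivity * dT.
V = 43.5 uV/C * 65 C
V = 2827.5 uV
V = 2.828 mV

2.828 mV


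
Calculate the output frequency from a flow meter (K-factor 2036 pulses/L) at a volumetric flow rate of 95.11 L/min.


Frequency = K * Q / 60 (converting L/min to L/s).
f = 2036 * 95.11 / 60
f = 193643.96 / 60
f = 3227.4 Hz

3227.4 Hz


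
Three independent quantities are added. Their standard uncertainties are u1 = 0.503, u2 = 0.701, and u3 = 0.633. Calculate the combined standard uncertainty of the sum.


For a sum of independent quantities, uc = sqrt(u1^2 + u2^2 + u3^2).
uc = sqrt(0.503^2 + 0.701^2 + 0.633^2)
uc = sqrt(0.253009 + 0.491401 + 0.400689)
uc = 1.0701

1.0701


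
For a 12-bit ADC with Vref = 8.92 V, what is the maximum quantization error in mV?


The maximum quantization error is +/- LSB/2.
LSB = Vref / 2^n = 8.92 / 4096 = 0.00217773 V
Max error = LSB / 2 = 0.00217773 / 2 = 0.00108887 V
Max error = 1.0889 mV

1.0889 mV


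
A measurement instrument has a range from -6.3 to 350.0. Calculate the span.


Span = upper range - lower range.
Span = 350.0 - (-6.3)
Span = 356.3

356.3


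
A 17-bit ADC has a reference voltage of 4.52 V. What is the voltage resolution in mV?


The resolution (LSB) of an ADC is Vref / 2^n.
LSB = 4.52 / 2^17
LSB = 4.52 / 131072
LSB = 3.448e-05 V = 0.03448486 mV

0.03448486 mV


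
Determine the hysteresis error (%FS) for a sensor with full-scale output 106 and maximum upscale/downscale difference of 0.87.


Hysteresis = (max difference / full scale) * 100%.
H = (0.87 / 106) * 100
H = 0.821 %FS

0.821 %FS


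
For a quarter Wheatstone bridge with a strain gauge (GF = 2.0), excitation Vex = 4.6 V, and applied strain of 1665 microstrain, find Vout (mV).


Quarter bridge output: Vout = (GF * epsilon * Vex) / 4.
Vout = (2.0 * 1665e-6 * 4.6) / 4
Vout = 0.015318 / 4 V
Vout = 0.0038295 V = 3.8295 mV

3.8295 mV


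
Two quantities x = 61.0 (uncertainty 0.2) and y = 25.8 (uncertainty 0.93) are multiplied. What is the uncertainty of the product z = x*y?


For a product z = x*y, the relative uncertainty is:
uz/z = sqrt((ux/x)^2 + (uy/y)^2)
Relative uncertainties: ux/x = 0.2/61.0 = 0.003279
uy/y = 0.93/25.8 = 0.036047
z = 61.0 * 25.8 = 1573.8
uz = 1573.8 * sqrt(0.003279^2 + 0.036047^2) = 56.964

56.964


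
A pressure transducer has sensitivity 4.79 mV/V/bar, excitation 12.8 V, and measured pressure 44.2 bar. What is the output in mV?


Output = sensitivity * Vex * P.
Vout = 4.79 * 12.8 * 44.2
Vout = 61.312 * 44.2
Vout = 2709.99 mV

2709.99 mV


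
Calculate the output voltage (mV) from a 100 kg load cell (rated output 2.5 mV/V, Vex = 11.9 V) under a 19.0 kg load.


Vout = rated_output * Vex * (load / capacity).
Vout = 2.5 * 11.9 * (19.0 / 100)
Vout = 2.5 * 11.9 * 0.19
Vout = 5.652 mV

5.652 mV


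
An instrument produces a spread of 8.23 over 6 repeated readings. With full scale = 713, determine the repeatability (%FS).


Repeatability = (spread / full scale) * 100%.
R = (8.23 / 713) * 100
R = 1.154 %FS

1.154 %FS


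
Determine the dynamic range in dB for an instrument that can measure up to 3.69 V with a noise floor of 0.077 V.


Dynamic range = 20 * log10(Vmax / Vnoise).
DR = 20 * log10(3.69 / 0.077)
DR = 20 * log10(47.92)
DR = 33.61 dB

33.61 dB


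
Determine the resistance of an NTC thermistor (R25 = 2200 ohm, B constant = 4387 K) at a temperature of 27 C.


NTC thermistor equation: Rt = R25 * exp(B * (1/T - 1/T25)).
T in Kelvin: 300.15 K, T25 = 298.15 K
1/T - 1/T25 = 1/300.15 - 1/298.15 = -2.235e-05
B * (1/T - 1/T25) = 4387 * -2.235e-05 = -0.098
Rt = 2200 * exp(-0.098) = 1994.5 ohm

1994.5 ohm


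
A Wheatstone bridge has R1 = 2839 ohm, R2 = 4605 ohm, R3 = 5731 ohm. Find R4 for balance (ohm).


At balance: R1*R4 = R2*R3, so R4 = R2*R3/R1.
R4 = 4605 * 5731 / 2839
R4 = 26391255 / 2839
R4 = 9295.97 ohm

9295.97 ohm


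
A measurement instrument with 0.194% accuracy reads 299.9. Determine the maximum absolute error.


Absolute error = (accuracy% / 100) * reading.
Error = (0.194 / 100) * 299.9
Error = 0.00194 * 299.9
Error = 0.5818

0.5818


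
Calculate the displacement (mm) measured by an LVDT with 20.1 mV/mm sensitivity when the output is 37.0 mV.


Displacement = Vout / sensitivity.
d = 37.0 / 20.1
d = 1.841 mm

1.841 mm


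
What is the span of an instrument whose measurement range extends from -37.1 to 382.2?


Span = upper range - lower range.
Span = 382.2 - (-37.1)
Span = 419.3

419.3


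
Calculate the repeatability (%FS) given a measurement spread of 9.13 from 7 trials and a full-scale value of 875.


Repeatability = (spread / full scale) * 100%.
R = (9.13 / 875) * 100
R = 1.043 %FS

1.043 %FS


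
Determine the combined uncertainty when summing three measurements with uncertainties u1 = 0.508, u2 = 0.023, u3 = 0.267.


For a sum of independent quantities, uc = sqrt(u1^2 + u2^2 + u3^2).
uc = sqrt(0.508^2 + 0.023^2 + 0.267^2)
uc = sqrt(0.258064 + 0.000529 + 0.071289)
uc = 0.5744

0.5744


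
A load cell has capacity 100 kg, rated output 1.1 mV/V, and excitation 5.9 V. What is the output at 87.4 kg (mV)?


Vout = rated_output * Vex * (load / capacity).
Vout = 1.1 * 5.9 * (87.4 / 100)
Vout = 1.1 * 5.9 * 0.874
Vout = 5.672 mV

5.672 mV


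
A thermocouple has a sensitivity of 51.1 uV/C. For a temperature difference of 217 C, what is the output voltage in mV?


The thermocouple output V = sensitivity * dT.
V = 51.1 uV/C * 217 C
V = 11088.7 uV
V = 11.089 mV

11.089 mV


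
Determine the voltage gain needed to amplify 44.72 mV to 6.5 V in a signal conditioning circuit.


Gain = Vout / Vin (converting to same units).
G = 6.5 V / 44.72 mV
G = 6500.0 mV / 44.72 mV
G = 145.35

145.35


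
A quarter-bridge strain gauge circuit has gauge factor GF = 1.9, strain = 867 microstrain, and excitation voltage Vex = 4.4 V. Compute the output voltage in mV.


Quarter bridge output: Vout = (GF * epsilon * Vex) / 4.
Vout = (1.9 * 867e-6 * 4.4) / 4
Vout = 0.00724812 / 4 V
Vout = 0.00181203 V = 1.812 mV

1.812 mV


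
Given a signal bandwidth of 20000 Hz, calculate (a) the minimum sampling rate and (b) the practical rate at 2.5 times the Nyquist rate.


By Nyquist theorem, fs_min = 2 * fmax.
fs_min = 2 * 20000 = 40000 Hz
Practical rate = 2.5 * fs_min = 2.5 * 40000 = 100000 Hz

fs_min = 40000 Hz, fs_practical = 100000 Hz


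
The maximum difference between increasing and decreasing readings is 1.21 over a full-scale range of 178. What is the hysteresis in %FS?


Hysteresis = (max difference / full scale) * 100%.
H = (1.21 / 178) * 100
H = 0.68 %FS

0.68 %FS


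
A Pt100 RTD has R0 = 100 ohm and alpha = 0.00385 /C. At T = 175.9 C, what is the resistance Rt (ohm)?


The RTD equation: Rt = R0 * (1 + alpha * T).
Rt = 100 * (1 + 0.00385 * 175.9)
Rt = 100 * (1 + 0.677215)
Rt = 100 * 1.677215
Rt = 167.721 ohm

167.721 ohm


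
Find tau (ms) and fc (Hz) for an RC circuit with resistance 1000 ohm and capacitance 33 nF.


Time constant: tau = R * C.
tau = 1000 * 3.30e-08 = 3.3e-05 s
tau = 0.033 ms
Cutoff frequency: fc = 1 / (2*pi*R*C).
fc = 1 / (2*pi*3.3e-05) = 4822.88 Hz

tau = 0.033 ms, fc = 4822.88 Hz


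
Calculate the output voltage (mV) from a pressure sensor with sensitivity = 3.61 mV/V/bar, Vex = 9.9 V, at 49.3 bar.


Output = sensitivity * Vex * P.
Vout = 3.61 * 9.9 * 49.3
Vout = 35.739 * 49.3
Vout = 1761.93 mV

1761.93 mV


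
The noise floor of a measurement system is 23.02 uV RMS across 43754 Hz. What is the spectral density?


Noise spectral density = Vrms / sqrt(BW).
NSD = 23.02 / sqrt(43754)
NSD = 23.02 / 209.1746
NSD = 0.1101 uV/sqrt(Hz)

0.1101 uV/sqrt(Hz)


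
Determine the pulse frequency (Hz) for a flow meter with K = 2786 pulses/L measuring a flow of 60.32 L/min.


Frequency = K * Q / 60 (converting L/min to L/s).
f = 2786 * 60.32 / 60
f = 168051.52 / 60
f = 2800.86 Hz

2800.86 Hz


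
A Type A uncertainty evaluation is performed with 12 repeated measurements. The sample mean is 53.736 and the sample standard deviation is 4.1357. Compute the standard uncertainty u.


The standard uncertainty for Type A evaluation is u = s / sqrt(n).
u = 4.1357 / sqrt(12)
u = 4.1357 / 3.4641
u = 1.1939

1.1939


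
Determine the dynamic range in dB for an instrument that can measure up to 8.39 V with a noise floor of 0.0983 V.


Dynamic range = 20 * log10(Vmax / Vnoise).
DR = 20 * log10(8.39 / 0.0983)
DR = 20 * log10(85.35)
DR = 38.62 dB

38.62 dB


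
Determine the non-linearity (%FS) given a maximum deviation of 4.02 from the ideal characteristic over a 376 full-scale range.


Linearity error = (max deviation / full scale) * 100%.
Linearity = (4.02 / 376) * 100
Linearity = 1.069 %FS

1.069 %FS


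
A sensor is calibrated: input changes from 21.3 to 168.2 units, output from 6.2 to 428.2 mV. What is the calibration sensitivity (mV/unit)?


Sensitivity = (y2 - y1) / (x2 - x1).
S = (428.2 - 6.2) / (168.2 - 21.3)
S = 422.0 / 146.9
S = 2.8727 mV/unit

2.8727 mV/unit


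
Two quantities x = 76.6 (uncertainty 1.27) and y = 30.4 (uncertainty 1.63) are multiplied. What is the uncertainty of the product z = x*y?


For a product z = x*y, the relative uncertainty is:
uz/z = sqrt((ux/x)^2 + (uy/y)^2)
Relative uncertainties: ux/x = 1.27/76.6 = 0.01658
uy/y = 1.63/30.4 = 0.053618
z = 76.6 * 30.4 = 2328.6
uz = 2328.6 * sqrt(0.01658^2 + 0.053618^2) = 130.691

130.691


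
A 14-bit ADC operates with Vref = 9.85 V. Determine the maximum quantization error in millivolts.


The maximum quantization error is +/- LSB/2.
LSB = Vref / 2^n = 9.85 / 16384 = 0.0006012 V
Max error = LSB / 2 = 0.0006012 / 2 = 0.0003006 V
Max error = 0.3006 mV

0.3006 mV


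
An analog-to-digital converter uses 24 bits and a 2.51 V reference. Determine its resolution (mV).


The resolution (LSB) of an ADC is Vref / 2^n.
LSB = 2.51 / 2^24
LSB = 2.51 / 16777216
LSB = 1.5e-07 V = 0.00014961 mV

0.00014961 mV


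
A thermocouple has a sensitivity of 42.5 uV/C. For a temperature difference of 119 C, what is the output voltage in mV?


The thermocouple output V = sensitivity * dT.
V = 42.5 uV/C * 119 C
V = 5057.5 uV
V = 5.058 mV

5.058 mV


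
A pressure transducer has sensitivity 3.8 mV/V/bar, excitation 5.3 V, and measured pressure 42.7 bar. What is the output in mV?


Output = sensitivity * Vex * P.
Vout = 3.8 * 5.3 * 42.7
Vout = 20.14 * 42.7
Vout = 859.98 mV

859.98 mV


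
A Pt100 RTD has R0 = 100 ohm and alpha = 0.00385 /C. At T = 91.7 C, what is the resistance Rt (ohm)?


The RTD equation: Rt = R0 * (1 + alpha * T).
Rt = 100 * (1 + 0.00385 * 91.7)
Rt = 100 * (1 + 0.353045)
Rt = 100 * 1.353045
Rt = 135.305 ohm

135.305 ohm


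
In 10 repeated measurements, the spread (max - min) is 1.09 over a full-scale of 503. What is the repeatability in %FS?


Repeatability = (spread / full scale) * 100%.
R = (1.09 / 503) * 100
R = 0.217 %FS

0.217 %FS


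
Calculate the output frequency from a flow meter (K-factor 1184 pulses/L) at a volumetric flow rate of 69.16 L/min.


Frequency = K * Q / 60 (converting L/min to L/s).
f = 1184 * 69.16 / 60
f = 81885.44 / 60
f = 1364.76 Hz

1364.76 Hz


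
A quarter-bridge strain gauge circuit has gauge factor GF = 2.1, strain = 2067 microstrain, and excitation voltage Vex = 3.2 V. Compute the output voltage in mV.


Quarter bridge output: Vout = (GF * epsilon * Vex) / 4.
Vout = (2.1 * 2067e-6 * 3.2) / 4
Vout = 0.01389024 / 4 V
Vout = 0.00347256 V = 3.4726 mV

3.4726 mV


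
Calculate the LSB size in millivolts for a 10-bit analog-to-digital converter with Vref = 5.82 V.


The resolution (LSB) of an ADC is Vref / 2^n.
LSB = 5.82 / 2^10
LSB = 5.82 / 1024
LSB = 0.00568359 V = 5.68359375 mV

5.68359375 mV


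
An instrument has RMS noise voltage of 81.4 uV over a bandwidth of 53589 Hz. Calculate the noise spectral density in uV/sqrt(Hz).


Noise spectral density = Vrms / sqrt(BW).
NSD = 81.4 / sqrt(53589)
NSD = 81.4 / 231.493
NSD = 0.3516 uV/sqrt(Hz)

0.3516 uV/sqrt(Hz)


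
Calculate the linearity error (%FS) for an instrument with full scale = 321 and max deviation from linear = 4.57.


Linearity error = (max deviation / full scale) * 100%.
Linearity = (4.57 / 321) * 100
Linearity = 1.424 %FS

1.424 %FS


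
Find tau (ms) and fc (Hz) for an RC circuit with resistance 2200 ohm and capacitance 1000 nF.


Time constant: tau = R * C.
tau = 2200 * 1.00e-06 = 0.0022 s
tau = 2.2 ms
Cutoff frequency: fc = 1 / (2*pi*R*C).
fc = 1 / (2*pi*0.0022) = 72.34 Hz

tau = 2.2 ms, fc = 72.34 Hz


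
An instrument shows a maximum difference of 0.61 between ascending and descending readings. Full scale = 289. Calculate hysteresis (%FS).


Hysteresis = (max difference / full scale) * 100%.
H = (0.61 / 289) * 100
H = 0.211 %FS

0.211 %FS


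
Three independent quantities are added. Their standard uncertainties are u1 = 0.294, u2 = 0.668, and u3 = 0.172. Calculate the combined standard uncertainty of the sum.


For a sum of independent quantities, uc = sqrt(u1^2 + u2^2 + u3^2).
uc = sqrt(0.294^2 + 0.668^2 + 0.172^2)
uc = sqrt(0.086436 + 0.446224 + 0.029584)
uc = 0.7498

0.7498


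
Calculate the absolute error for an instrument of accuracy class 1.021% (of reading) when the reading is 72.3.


Absolute error = (accuracy% / 100) * reading.
Error = (1.021 / 100) * 72.3
Error = 0.01021 * 72.3
Error = 0.7382

0.7382


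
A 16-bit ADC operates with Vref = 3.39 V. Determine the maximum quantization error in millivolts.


The maximum quantization error is +/- LSB/2.
LSB = Vref / 2^n = 3.39 / 65536 = 5.173e-05 V
Max error = LSB / 2 = 5.173e-05 / 2 = 2.586e-05 V
Max error = 0.0259 mV

0.0259 mV


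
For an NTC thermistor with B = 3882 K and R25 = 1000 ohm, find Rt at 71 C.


NTC thermistor equation: Rt = R25 * exp(B * (1/T - 1/T25)).
T in Kelvin: 344.15 K, T25 = 298.15 K
1/T - 1/T25 = 1/344.15 - 1/298.15 = -0.00044831
B * (1/T - 1/T25) = 3882 * -0.00044831 = -1.7403
Rt = 1000 * exp(-1.7403) = 175.5 ohm

175.5 ohm


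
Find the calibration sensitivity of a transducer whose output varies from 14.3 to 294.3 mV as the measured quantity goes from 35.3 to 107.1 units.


Sensitivity = (y2 - y1) / (x2 - x1).
S = (294.3 - 14.3) / (107.1 - 35.3)
S = 280.0 / 71.8
S = 3.8997 mV/unit

3.8997 mV/unit


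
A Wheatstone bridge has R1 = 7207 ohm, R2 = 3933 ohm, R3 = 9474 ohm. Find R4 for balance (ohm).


At balance: R1*R4 = R2*R3, so R4 = R2*R3/R1.
R4 = 3933 * 9474 / 7207
R4 = 37261242 / 7207
R4 = 5170.15 ohm

5170.15 ohm


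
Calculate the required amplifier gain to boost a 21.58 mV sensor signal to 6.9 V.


Gain = Vout / Vin (converting to same units).
G = 6.9 V / 21.58 mV
G = 6900.0 mV / 21.58 mV
G = 319.74

319.74


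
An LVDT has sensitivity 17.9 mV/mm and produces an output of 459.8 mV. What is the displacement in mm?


Displacement = Vout / sensitivity.
d = 459.8 / 17.9
d = 25.687 mm

25.687 mm


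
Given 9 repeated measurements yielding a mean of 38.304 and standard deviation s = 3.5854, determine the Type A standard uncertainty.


The standard uncertainty for Type A evaluation is u = s / sqrt(n).
u = 3.5854 / sqrt(9)
u = 3.5854 / 3.0
u = 1.1951

1.1951


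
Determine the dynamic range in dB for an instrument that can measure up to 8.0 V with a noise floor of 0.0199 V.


Dynamic range = 20 * log10(Vmax / Vnoise).
DR = 20 * log10(8.0 / 0.0199)
DR = 20 * log10(402.01)
DR = 52.08 dB

52.08 dB


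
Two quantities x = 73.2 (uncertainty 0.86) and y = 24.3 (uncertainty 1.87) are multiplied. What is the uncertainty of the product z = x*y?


For a product z = x*y, the relative uncertainty is:
uz/z = sqrt((ux/x)^2 + (uy/y)^2)
Relative uncertainties: ux/x = 0.86/73.2 = 0.011749
uy/y = 1.87/24.3 = 0.076955
z = 73.2 * 24.3 = 1778.8
uz = 1778.8 * sqrt(0.011749^2 + 0.076955^2) = 138.47

138.47


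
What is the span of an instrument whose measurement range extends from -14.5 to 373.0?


Span = upper range - lower range.
Span = 373.0 - (-14.5)
Span = 387.5

387.5


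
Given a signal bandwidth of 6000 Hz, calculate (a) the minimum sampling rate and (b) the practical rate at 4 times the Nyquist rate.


By Nyquist theorem, fs_min = 2 * fmax.
fs_min = 2 * 6000 = 12000 Hz
Practical rate = 4 * fs_min = 4 * 12000 = 48000 Hz

fs_min = 12000 Hz, fs_practical = 48000 Hz


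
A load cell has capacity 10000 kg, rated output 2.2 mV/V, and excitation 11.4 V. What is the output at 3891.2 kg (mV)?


Vout = rated_output * Vex * (load / capacity).
Vout = 2.2 * 11.4 * (3891.2 / 10000)
Vout = 2.2 * 11.4 * 0.38912
Vout = 9.759 mV

9.759 mV


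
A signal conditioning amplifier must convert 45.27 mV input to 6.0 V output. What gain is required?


Gain = Vout / Vin (converting to same units).
G = 6.0 V / 45.27 mV
G = 6000.0 mV / 45.27 mV
G = 132.54

132.54


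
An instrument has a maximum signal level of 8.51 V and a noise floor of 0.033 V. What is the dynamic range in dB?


Dynamic range = 20 * log10(Vmax / Vnoise).
DR = 20 * log10(8.51 / 0.033)
DR = 20 * log10(257.88)
DR = 48.23 dB

48.23 dB


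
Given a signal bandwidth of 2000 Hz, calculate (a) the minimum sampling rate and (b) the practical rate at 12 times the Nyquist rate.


By Nyquist theorem, fs_min = 2 * fmax.
fs_min = 2 * 2000 = 4000 Hz
Practical rate = 12 * fs_min = 12 * 4000 = 48000 Hz

fs_min = 4000 Hz, fs_practical = 48000 Hz


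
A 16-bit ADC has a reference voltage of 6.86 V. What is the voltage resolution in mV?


The resolution (LSB) of an ADC is Vref / 2^n.
LSB = 6.86 / 2^16
LSB = 6.86 / 65536
LSB = 0.00010468 V = 0.10467529 mV

0.10467529 mV


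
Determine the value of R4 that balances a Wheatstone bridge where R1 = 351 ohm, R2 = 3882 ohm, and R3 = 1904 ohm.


At balance: R1*R4 = R2*R3, so R4 = R2*R3/R1.
R4 = 3882 * 1904 / 351
R4 = 7391328 / 351
R4 = 21057.91 ohm

21057.91 ohm


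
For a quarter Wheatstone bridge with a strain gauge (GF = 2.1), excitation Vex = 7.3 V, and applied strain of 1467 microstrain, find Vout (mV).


Quarter bridge output: Vout = (GF * epsilon * Vex) / 4.
Vout = (2.1 * 1467e-6 * 7.3) / 4
Vout = 0.02248911 / 4 V
Vout = 0.00562228 V = 5.6223 mV

5.6223 mV


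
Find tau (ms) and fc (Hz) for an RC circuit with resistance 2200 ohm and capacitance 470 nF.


Time constant: tau = R * C.
tau = 2200 * 4.70e-07 = 0.001034 s
tau = 1.034 ms
Cutoff frequency: fc = 1 / (2*pi*R*C).
fc = 1 / (2*pi*0.001034) = 153.92 Hz

tau = 1.034 ms, fc = 153.92 Hz


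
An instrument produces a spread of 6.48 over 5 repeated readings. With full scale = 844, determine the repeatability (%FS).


Repeatability = (spread / full scale) * 100%.
R = (6.48 / 844) * 100
R = 0.768 %FS

0.768 %FS


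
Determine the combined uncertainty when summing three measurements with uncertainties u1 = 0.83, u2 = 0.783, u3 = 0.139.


For a sum of independent quantities, uc = sqrt(u1^2 + u2^2 + u3^2).
uc = sqrt(0.83^2 + 0.783^2 + 0.139^2)
uc = sqrt(0.6889 + 0.613089 + 0.019321)
uc = 1.1495

1.1495


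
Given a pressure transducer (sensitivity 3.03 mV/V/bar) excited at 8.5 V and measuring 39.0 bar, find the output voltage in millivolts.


Output = sensitivity * Vex * P.
Vout = 3.03 * 8.5 * 39.0
Vout = 25.755 * 39.0
Vout = 1004.44 mV

1004.44 mV


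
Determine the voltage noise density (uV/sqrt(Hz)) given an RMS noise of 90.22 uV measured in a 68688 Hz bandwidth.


Noise spectral density = Vrms / sqrt(BW).
NSD = 90.22 / sqrt(68688)
NSD = 90.22 / 262.084
NSD = 0.3442 uV/sqrt(Hz)

0.3442 uV/sqrt(Hz)


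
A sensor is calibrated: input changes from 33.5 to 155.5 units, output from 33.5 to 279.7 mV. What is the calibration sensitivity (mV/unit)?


Sensitivity = (y2 - y1) / (x2 - x1).
S = (279.7 - 33.5) / (155.5 - 33.5)
S = 246.2 / 122.0
S = 2.018 mV/unit

2.018 mV/unit


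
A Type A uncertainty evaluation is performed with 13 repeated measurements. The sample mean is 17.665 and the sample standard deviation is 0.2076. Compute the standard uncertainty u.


The standard uncertainty for Type A evaluation is u = s / sqrt(n).
u = 0.2076 / sqrt(13)
u = 0.2076 / 3.6056
u = 0.0576

0.0576


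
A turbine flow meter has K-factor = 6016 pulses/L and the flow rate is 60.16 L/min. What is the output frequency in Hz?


Frequency = K * Q / 60 (converting L/min to L/s).
f = 6016 * 60.16 / 60
f = 361922.56 / 60
f = 6032.04 Hz

6032.04 Hz


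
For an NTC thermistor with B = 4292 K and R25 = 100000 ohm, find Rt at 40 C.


NTC thermistor equation: Rt = R25 * exp(B * (1/T - 1/T25)).
T in Kelvin: 313.15 K, T25 = 298.15 K
1/T - 1/T25 = 1/313.15 - 1/298.15 = -0.00016066
B * (1/T - 1/T25) = 4292 * -0.00016066 = -0.6895
Rt = 100000 * exp(-0.6895) = 50180.3 ohm

50180.3 ohm


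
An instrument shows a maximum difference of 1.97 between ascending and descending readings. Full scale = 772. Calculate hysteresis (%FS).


Hysteresis = (max difference / full scale) * 100%.
H = (1.97 / 772) * 100
H = 0.255 %FS

0.255 %FS


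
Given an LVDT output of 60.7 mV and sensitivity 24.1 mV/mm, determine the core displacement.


Displacement = Vout / sensitivity.
d = 60.7 / 24.1
d = 2.519 mm

2.519 mm


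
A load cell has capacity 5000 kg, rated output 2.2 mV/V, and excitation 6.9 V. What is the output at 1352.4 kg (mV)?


Vout = rated_output * Vex * (load / capacity).
Vout = 2.2 * 6.9 * (1352.4 / 5000)
Vout = 2.2 * 6.9 * 0.27048
Vout = 4.106 mV

4.106 mV


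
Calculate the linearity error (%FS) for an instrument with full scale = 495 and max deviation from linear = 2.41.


Linearity error = (max deviation / full scale) * 100%.
Linearity = (2.41 / 495) * 100
Linearity = 0.487 %FS

0.487 %FS


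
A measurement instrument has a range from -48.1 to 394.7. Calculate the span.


Span = upper range - lower range.
Span = 394.7 - (-48.1)
Span = 442.8

442.8


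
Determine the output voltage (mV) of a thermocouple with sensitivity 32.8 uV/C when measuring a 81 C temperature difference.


The thermocouple output V = sensitivity * dT.
V = 32.8 uV/C * 81 C
V = 2656.8 uV
V = 2.657 mV

2.657 mV


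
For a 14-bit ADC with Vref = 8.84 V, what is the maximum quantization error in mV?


The maximum quantization error is +/- LSB/2.
LSB = Vref / 2^n = 8.84 / 16384 = 0.00053955 V
Max error = LSB / 2 = 0.00053955 / 2 = 0.00026978 V
Max error = 0.2698 mV

0.2698 mV


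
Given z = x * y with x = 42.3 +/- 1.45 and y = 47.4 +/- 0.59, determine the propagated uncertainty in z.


For a product z = x*y, the relative uncertainty is:
uz/z = sqrt((ux/x)^2 + (uy/y)^2)
Relative uncertainties: ux/x = 1.45/42.3 = 0.034279
uy/y = 0.59/47.4 = 0.012447
z = 42.3 * 47.4 = 2005.0
uz = 2005.0 * sqrt(0.034279^2 + 0.012447^2) = 73.121

73.121


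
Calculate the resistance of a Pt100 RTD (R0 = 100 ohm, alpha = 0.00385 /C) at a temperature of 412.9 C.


The RTD equation: Rt = R0 * (1 + alpha * T).
Rt = 100 * (1 + 0.00385 * 412.9)
Rt = 100 * (1 + 1.589665)
Rt = 100 * 2.589665
Rt = 258.966 ohm

258.966 ohm


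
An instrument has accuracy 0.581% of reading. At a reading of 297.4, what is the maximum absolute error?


Absolute error = (accuracy% / 100) * reading.
Error = (0.581 / 100) * 297.4
Error = 0.00581 * 297.4
Error = 1.7279

1.7279


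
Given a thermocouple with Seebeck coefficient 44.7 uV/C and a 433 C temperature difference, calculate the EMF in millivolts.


The thermocouple output V = sensitivity * dT.
V = 44.7 uV/C * 433 C
V = 19355.1 uV
V = 19.355 mV

19.355 mV


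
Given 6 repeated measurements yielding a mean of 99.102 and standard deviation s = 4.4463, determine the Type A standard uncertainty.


The standard uncertainty for Type A evaluation is u = s / sqrt(n).
u = 4.4463 / sqrt(6)
u = 4.4463 / 2.4495
u = 1.8152

1.8152


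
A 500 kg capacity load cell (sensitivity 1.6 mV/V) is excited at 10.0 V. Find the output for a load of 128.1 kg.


Vout = rated_output * Vex * (load / capacity).
Vout = 1.6 * 10.0 * (128.1 / 500)
Vout = 1.6 * 10.0 * 0.2562
Vout = 4.099 mV

4.099 mV


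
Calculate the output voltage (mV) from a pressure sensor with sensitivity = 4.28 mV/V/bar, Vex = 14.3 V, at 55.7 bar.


Output = sensitivity * Vex * P.
Vout = 4.28 * 14.3 * 55.7
Vout = 61.204 * 55.7
Vout = 3409.06 mV

3409.06 mV


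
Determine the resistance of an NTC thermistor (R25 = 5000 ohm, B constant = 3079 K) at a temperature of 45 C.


NTC thermistor equation: Rt = R25 * exp(B * (1/T - 1/T25)).
T in Kelvin: 318.15 K, T25 = 298.15 K
1/T - 1/T25 = 1/318.15 - 1/298.15 = -0.00021084
B * (1/T - 1/T25) = 3079 * -0.00021084 = -0.6492
Rt = 5000 * exp(-0.6492) = 2612.3 ohm

2612.3 ohm


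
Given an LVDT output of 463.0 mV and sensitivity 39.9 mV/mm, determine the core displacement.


Displacement = Vout / sensitivity.
d = 463.0 / 39.9
d = 11.604 mm

11.604 mm


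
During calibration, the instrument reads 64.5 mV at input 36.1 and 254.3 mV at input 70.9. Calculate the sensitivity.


Sensitivity = (y2 - y1) / (x2 - x1).
S = (254.3 - 64.5) / (70.9 - 36.1)
S = 189.8 / 34.8
S = 5.454 mV/unit

5.454 mV/unit


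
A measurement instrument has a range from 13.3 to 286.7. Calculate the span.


Span = upper range - lower range.
Span = 286.7 - (13.3)
Span = 273.4

273.4


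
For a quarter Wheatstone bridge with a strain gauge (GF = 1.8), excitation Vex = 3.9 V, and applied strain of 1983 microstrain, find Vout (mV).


Quarter bridge output: Vout = (GF * epsilon * Vex) / 4.
Vout = (1.8 * 1983e-6 * 3.9) / 4
Vout = 0.01392066 / 4 V
Vout = 0.00348016 V = 3.4802 mV

3.4802 mV


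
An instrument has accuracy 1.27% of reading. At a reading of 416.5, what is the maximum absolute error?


Absolute error = (accuracy% / 100) * reading.
Error = (1.27 / 100) * 416.5
Error = 0.0127 * 416.5
Error = 5.2896

5.2896


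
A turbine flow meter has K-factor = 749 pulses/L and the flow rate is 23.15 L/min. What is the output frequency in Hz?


Frequency = K * Q / 60 (converting L/min to L/s).
f = 749 * 23.15 / 60
f = 17339.35 / 60
f = 288.99 Hz

288.99 Hz


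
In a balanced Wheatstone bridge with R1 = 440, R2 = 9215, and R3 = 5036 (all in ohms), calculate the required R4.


At balance: R1*R4 = R2*R3, so R4 = R2*R3/R1.
R4 = 9215 * 5036 / 440
R4 = 46406740 / 440
R4 = 105469.86 ohm

105469.86 ohm


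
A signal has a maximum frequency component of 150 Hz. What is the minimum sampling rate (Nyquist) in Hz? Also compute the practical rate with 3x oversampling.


By Nyquist theorem, fs_min = 2 * fmax.
fs_min = 2 * 150 = 300 Hz
Practical rate = 3 * fs_min = 3 * 300 = 900 Hz

fs_min = 300 Hz, fs_practical = 900 Hz


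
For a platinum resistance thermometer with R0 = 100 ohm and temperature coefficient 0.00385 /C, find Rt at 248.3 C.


The RTD equation: Rt = R0 * (1 + alpha * T).
Rt = 100 * (1 + 0.00385 * 248.3)
Rt = 100 * (1 + 0.955955)
Rt = 100 * 1.955955
Rt = 195.596 ohm

195.596 ohm


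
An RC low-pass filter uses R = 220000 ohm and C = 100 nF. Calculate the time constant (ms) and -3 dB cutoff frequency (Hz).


Time constant: tau = R * C.
tau = 220000 * 1.00e-07 = 0.022 s
tau = 22.0 ms
Cutoff frequency: fc = 1 / (2*pi*R*C).
fc = 1 / (2*pi*0.022) = 7.23 Hz

tau = 22.0 ms, fc = 7.23 Hz


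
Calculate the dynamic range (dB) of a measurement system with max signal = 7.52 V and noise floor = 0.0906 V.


Dynamic range = 20 * log10(Vmax / Vnoise).
DR = 20 * log10(7.52 / 0.0906)
DR = 20 * log10(83.0)
DR = 38.38 dB

38.38 dB


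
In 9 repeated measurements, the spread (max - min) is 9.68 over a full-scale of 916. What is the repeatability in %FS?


Repeatability = (spread / full scale) * 100%.
R = (9.68 / 916) * 100
R = 1.057 %FS

1.057 %FS


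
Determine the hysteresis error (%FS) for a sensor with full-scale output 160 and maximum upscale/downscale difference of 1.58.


Hysteresis = (max difference / full scale) * 100%.
H = (1.58 / 160) * 100
H = 0.988 %FS

0.988 %FS


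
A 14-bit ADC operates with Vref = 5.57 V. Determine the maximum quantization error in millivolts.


The maximum quantization error is +/- LSB/2.
LSB = Vref / 2^n = 5.57 / 16384 = 0.00033997 V
Max error = LSB / 2 = 0.00033997 / 2 = 0.00016998 V
Max error = 0.17 mV

0.17 mV


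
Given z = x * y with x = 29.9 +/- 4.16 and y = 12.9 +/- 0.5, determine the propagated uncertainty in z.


For a product z = x*y, the relative uncertainty is:
uz/z = sqrt((ux/x)^2 + (uy/y)^2)
Relative uncertainties: ux/x = 4.16/29.9 = 0.13913
uy/y = 0.5/12.9 = 0.03876
z = 29.9 * 12.9 = 385.7
uz = 385.7 * sqrt(0.13913^2 + 0.03876^2) = 55.708

55.708


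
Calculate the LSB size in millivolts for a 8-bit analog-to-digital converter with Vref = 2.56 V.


The resolution (LSB) of an ADC is Vref / 2^n.
LSB = 2.56 / 2^8
LSB = 2.56 / 256
LSB = 0.01 V = 10.0 mV

10.0 mV


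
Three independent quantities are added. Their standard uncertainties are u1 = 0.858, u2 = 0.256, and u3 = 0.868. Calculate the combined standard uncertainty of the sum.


For a sum of independent quantities, uc = sqrt(u1^2 + u2^2 + u3^2).
uc = sqrt(0.858^2 + 0.256^2 + 0.868^2)
uc = sqrt(0.736164 + 0.065536 + 0.753424)
uc = 1.247

1.247


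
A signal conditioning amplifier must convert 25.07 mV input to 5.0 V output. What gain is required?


Gain = Vout / Vin (converting to same units).
G = 5.0 V / 25.07 mV
G = 5000.0 mV / 25.07 mV
G = 199.44

199.44


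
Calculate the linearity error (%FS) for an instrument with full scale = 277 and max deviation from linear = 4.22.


Linearity error = (max deviation / full scale) * 100%.
Linearity = (4.22 / 277) * 100
Linearity = 1.523 %FS

1.523 %FS


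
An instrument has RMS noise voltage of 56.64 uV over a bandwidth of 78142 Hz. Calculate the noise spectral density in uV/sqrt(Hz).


Noise spectral density = Vrms / sqrt(BW).
NSD = 56.64 / sqrt(78142)
NSD = 56.64 / 279.5389
NSD = 0.2026 uV/sqrt(Hz)

0.2026 uV/sqrt(Hz)


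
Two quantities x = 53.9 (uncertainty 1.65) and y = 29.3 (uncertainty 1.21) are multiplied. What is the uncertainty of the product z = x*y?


For a product z = x*y, the relative uncertainty is:
uz/z = sqrt((ux/x)^2 + (uy/y)^2)
Relative uncertainties: ux/x = 1.65/53.9 = 0.030612
uy/y = 1.21/29.3 = 0.041297
z = 53.9 * 29.3 = 1579.3
uz = 1579.3 * sqrt(0.030612^2 + 0.041297^2) = 81.183

81.183


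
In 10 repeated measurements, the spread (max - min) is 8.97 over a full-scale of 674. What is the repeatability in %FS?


Repeatability = (spread / full scale) * 100%.
R = (8.97 / 674) * 100
R = 1.331 %FS

1.331 %FS
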